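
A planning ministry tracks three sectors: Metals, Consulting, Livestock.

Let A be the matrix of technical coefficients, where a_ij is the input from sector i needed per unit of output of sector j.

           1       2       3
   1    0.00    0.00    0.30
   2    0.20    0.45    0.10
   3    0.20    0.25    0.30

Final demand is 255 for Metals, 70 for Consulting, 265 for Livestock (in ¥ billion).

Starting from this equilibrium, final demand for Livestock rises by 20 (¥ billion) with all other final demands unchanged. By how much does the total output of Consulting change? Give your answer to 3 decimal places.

Δx_2 = 10.256

I − A =
  [   1.00     0.00    -0.30]
  [  -0.20     0.55    -0.10]
  [  -0.20    -0.25     0.70]
Cofactors of I−A, C_ij = (−1)^(i+j)·(minor ij) (rows/columns in the sector order above):
  C_11 = (0.55)(0.70) − (-0.10)(-0.25) = 0.3600
  C_12 = −[(-0.20)(0.70) − (-0.10)(-0.20)] = 0.1600
  C_13 = (-0.20)(-0.25) − (0.55)(-0.20) = 0.1600
  C_21 = −[(0.00)(0.70) − (-0.30)(-0.25)] = 0.0750
  C_22 = (1.00)(0.70) − (-0.30)(-0.20) = 0.6400
  C_23 = −[(1.00)(-0.25) − (0.00)(-0.20)] = 0.2500
  C_31 = (0.00)(-0.10) − (-0.30)(0.55) = 0.1650
  C_32 = −[(1.00)(-0.10) − (-0.30)(-0.20)] = 0.1600
  C_33 = (1.00)(0.55) − (0.00)(-0.20) = 0.5500
det(I−A) = Σ_j (I−A)_1j·C_1j = (1.00)(0.3600) + (0.00)(0.1600) + (-0.30)(0.1600) = 0.3120
adj(I−A) = Cᵀ =
  [ 0.3600   0.0750   0.1650]
  [ 0.1600   0.6400   0.1600]
  [ 0.1600   0.2500   0.5500]
(I − A)⁻¹ = adj(I−A) / det(I−A) ≈
  [   1.1538     0.2404     0.5288]
  [   0.5128     2.0513     0.5128]
  [   0.5128     0.8013     1.7628]
Δx = (I − A)⁻¹ Δd with Δd having +20 in the Livestock component and 0 elsewhere.
So Δx_2 = L_23 · (+20), where L_23 = adj(I−A)_23 / det(I−A) = 0.1600 / 0.3120.
Δx_2 = 0.1600 × (+20) / 0.3120 = 3.20 / 0.3120 ≈ 10.256.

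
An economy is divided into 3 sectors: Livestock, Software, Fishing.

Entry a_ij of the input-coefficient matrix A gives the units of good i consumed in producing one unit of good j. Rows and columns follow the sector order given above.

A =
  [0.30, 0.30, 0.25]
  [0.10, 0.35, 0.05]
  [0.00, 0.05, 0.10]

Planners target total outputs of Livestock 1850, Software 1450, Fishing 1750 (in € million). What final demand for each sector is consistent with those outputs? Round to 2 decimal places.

d_1 = 422.50, d_2 = 670.00, d_3 = 1502.50

I − A =
  [   0.70    -0.30    -0.25]
  [  -0.10     0.65    -0.05]
  [   0.00    -0.05     0.90]
d = (I − A) x:
  d_1 = (+0.70)·1850 + (-0.30)·1450 + (-0.25)·1750 = 422.50
  d_2 = (-0.10)·1850 + (+0.65)·1450 + (-0.05)·1750 = 670.00
  d_3 = (+0.00)·1850 + (-0.05)·1450 + (+0.90)·1750 = 1502.50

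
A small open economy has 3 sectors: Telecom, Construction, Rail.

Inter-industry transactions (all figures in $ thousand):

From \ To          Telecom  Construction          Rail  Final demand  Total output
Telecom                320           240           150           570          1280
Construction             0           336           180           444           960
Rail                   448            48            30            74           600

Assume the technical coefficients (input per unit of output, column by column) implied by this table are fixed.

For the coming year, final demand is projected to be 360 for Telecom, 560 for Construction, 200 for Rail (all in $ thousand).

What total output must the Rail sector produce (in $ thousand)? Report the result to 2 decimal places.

x_R = 676.34

Technical coefficients a_ij = z_ij / X_j:
  a_TT = 320/1280 = 0.25, a_CT = 0/1280 = 0.00, a_RT = 448/1280 = 0.35
  a_TC = 240/960 = 0.25, a_CC = 336/960 = 0.35, a_RC = 48/960 = 0.05
  a_TR = 150/600 = 0.25, a_CR = 180/600 = 0.30, a_RR = 30/600 = 0.05
I − A =
  [   0.75    -0.25    -0.25]
  [   0.00     0.65    -0.30]
  [  -0.35    -0.05     0.95]
Cofactors of I−A, C_ij = (−1)^(i+j)·(minor ij) (rows/columns in the sector order above):
  C_11 = (0.65)(0.95) − (-0.30)(-0.05) = 0.6025
  C_12 = −[(0.00)(0.95) − (-0.30)(-0.35)] = 0.1050
  C_13 = (0.00)(-0.05) − (0.65)(-0.35) = 0.2275
  C_21 = −[(-0.25)(0.95) − (-0.25)(-0.05)] = 0.2500
  C_22 = (0.75)(0.95) − (-0.25)(-0.35) = 0.6250
  C_23 = −[(0.75)(-0.05) − (-0.25)(-0.35)] = 0.1250
  C_31 = (-0.25)(-0.30) − (-0.25)(0.65) = 0.2375
  C_32 = −[(0.75)(-0.30) − (-0.25)(0.00)] = 0.2250
  C_33 = (0.75)(0.65) − (-0.25)(0.00) = 0.4875
det(I−A) = Σ_j (I−A)_1j·C_1j = (0.75)(0.6025) + (-0.25)(0.1050) + (-0.25)(0.2275) = 0.36875
adj(I−A) = Cᵀ =
  [ 0.6025   0.2500   0.2375]
  [ 0.1050   0.6250   0.2250]
  [ 0.2275   0.1250   0.4875]
(I − A)⁻¹ = adj(I−A) / det(I−A) ≈
  [   1.6339     0.6780     0.6441]
  [   0.2847     1.6949     0.6102]
  [   0.6169     0.3390     1.3220]
x = (I − A)⁻¹ d = adj(I−A)·d / det(I−A), with det(I−A) = 0.36875:
  x_T = (0.6025·360 + 0.2500·560 + 0.2375·200) / 0.36875 = 404.40 / 0.36875 ≈ 1096.68
  x_C = (0.1050·360 + 0.6250·560 + 0.2250·200) / 0.36875 = 432.80 / 0.36875 ≈ 1173.69
  x_R = (0.2275·360 + 0.1250·560 + 0.4875·200) / 0.36875 = 249.40 / 0.36875 ≈ 676.34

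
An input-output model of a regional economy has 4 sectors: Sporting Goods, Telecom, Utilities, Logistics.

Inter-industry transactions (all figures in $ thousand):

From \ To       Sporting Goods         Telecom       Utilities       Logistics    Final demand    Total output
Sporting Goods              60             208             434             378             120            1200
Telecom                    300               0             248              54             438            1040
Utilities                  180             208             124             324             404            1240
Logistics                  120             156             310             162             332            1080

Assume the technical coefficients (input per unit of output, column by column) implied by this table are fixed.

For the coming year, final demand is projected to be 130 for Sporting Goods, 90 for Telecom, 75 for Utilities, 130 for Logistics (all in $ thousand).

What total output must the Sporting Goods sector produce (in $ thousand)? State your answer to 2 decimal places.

x_S = 457.20

Technical coefficients a_ij = z_ij / X_j:
  a_SS = 60/1200 = 0.05, a_TS = 300/1200 = 0.25, a_US = 180/1200 = 0.15, a_LS = 120/1200 = 0.10
  a_ST = 208/1040 = 0.20, a_TT = 0/1040 = 0.00, a_UT = 208/1040 = 0.20, a_LT = 156/1040 = 0.15
  a_SU = 434/1240 = 0.35, a_TU = 248/1240 = 0.20, a_UU = 124/1240 = 0.10, a_LU = 310/1240 = 0.25
  a_SL = 378/1080 = 0.35, a_TL = 54/1080 = 0.05, a_UL = 324/1080 = 0.30, a_LL = 162/1080 = 0.15
I − A =
  [   0.95    -0.20    -0.35    -0.35]
  [  -0.25     1.00    -0.20    -0.05]
  [  -0.15    -0.20     0.90    -0.30]
  [  -0.10    -0.15    -0.25     0.85]
Compute the cofactors C_ij = (−1)^(i+j)·(3×3 minor ij) of I−A; the adjugate is their transpose:
adj(I−A) = Cᵀ =
  [ 0.637750   0.278000   0.429375   0.430500]
  [ 0.210375   0.555750   0.264375   0.212625]
  [ 0.211125   0.236625   0.708750   0.351000]
  [ 0.174250   0.200375   0.305625   0.696000]
det(I−A) = Σ_j (I−A)_1j·C_1j = (0.95)(0.637750) + (-0.20)(0.210375) + (-0.35)(0.211125) + (-0.35)(0.174250) = 0.42890625
(I − A)⁻¹ = adj(I−A) / det(I−A) ≈
  [   1.4869     0.6482     1.0011     1.0037]
  [   0.4905     1.2957     0.6164     0.4957]
  [   0.4922     0.5517     1.6525     0.8184]
  [   0.4063     0.4672     0.7126     1.6227]
x = (I − A)⁻¹ d = adj(I−A)·d / det(I−A), with det(I−A) = 0.42890625:
  x_S = (0.637750·130 + 0.278000·90 + 0.429375·75 + 0.430500·130) / 0.42890625 = 196.095625 / 0.42890625 ≈ 457.20
  x_T = (0.210375·130 + 0.555750·90 + 0.264375·75 + 0.212625·130) / 0.42890625 = 124.835625 / 0.42890625 ≈ 291.06
  x_U = (0.211125·130 + 0.236625·90 + 0.708750·75 + 0.351000·130) / 0.42890625 = 147.52875 / 0.42890625 ≈ 343.97
  x_L = (0.174250·130 + 0.200375·90 + 0.305625·75 + 0.696000·130) / 0.42890625 = 154.088125 / 0.42890625 ≈ 359.26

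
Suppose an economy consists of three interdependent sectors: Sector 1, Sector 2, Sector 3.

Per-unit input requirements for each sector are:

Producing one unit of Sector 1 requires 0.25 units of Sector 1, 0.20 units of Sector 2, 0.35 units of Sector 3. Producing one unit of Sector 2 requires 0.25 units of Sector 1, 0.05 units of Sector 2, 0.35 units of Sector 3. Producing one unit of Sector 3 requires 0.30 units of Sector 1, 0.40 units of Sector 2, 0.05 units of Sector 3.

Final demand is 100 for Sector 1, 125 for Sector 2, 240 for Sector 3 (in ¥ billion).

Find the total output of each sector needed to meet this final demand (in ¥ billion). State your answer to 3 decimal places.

I − A =
  [   0.75    -0.25    -0.30]
  [  -0.20     0.95    -0.40]
  [  -0.35    -0.35     0.95]
Cofactors of I−A, C_ij = (−1)^(i+j)·(minor ij) (rows/columns in the sector order above):
  C_11 = (0.95)(0.95) − (-0.40)(-0.35) = 0.7625
  C_12 = −[(-0.20)(0.95) − (-0.40)(-0.35)] = 0.3300
  C_13 = (-0.20)(-0.35) − (0.95)(-0.35) = 0.4025
  C_21 = −[(-0.25)(0.95) − (-0.30)(-0.35)] = 0.3425
  C_22 = (0.75)(0.95) − (-0.30)(-0.35) = 0.6075
  C_23 = −[(0.75)(-0.35) − (-0.25)(-0.35)] = 0.3500
  C_31 = (-0.25)(-0.40) − (-0.30)(0.95) = 0.3850
  C_32 = −[(0.75)(-0.40) − (-0.30)(-0.20)] = 0.3600
  C_33 = (0.75)(0.95) − (-0.25)(-0.20) = 0.6625
det(I−A) = Σ_j (I−A)_1j·C_1j = (0.75)(0.7625) + (-0.25)(0.3300) + (-0.30)(0.4025) = 0.368625
adj(I−A) = Cᵀ =
  [ 0.7625   0.3425   0.3850]
  [ 0.3300   0.6075   0.3600]
  [ 0.4025   0.3500   0.6625]
(I − A)⁻¹ = adj(I−A) / det(I−A) ≈
  [   2.0685     0.9291     1.0444]
  [   0.8952     1.6480     0.9766]
  [   1.0919     0.9495     1.7972]
x = (I − A)⁻¹ d = adj(I−A)·d / det(I−A), with det(I−A) = 0.368625:
  x_1 = (0.7625·100 + 0.3425·125 + 0.3850·240) / 0.368625 = 211.4625 / 0.368625 ≈ 573.652
  x_2 = (0.3300·100 + 0.6075·125 + 0.3600·240) / 0.368625 = 195.3375 / 0.368625 ≈ 529.908
  x_3 = (0.4025·100 + 0.3500·125 + 0.6625·240) / 0.368625 = 243.00 / 0.368625 ≈ 659.207

x_1 = 573.652, x_2 = 529.908, x_3 = 659.207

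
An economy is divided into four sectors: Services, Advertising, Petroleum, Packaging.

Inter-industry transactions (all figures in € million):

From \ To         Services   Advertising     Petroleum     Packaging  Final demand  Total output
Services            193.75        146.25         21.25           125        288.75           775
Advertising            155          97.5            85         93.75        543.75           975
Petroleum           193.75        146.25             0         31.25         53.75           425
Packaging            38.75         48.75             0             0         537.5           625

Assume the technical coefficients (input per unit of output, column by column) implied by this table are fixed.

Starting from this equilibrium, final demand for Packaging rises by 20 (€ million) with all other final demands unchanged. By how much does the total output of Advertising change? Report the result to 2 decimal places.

Δx_2 = 5.78

Technical coefficients a_ij = z_ij / X_j:
  a_11 = 193.75/775 = 0.25, a_21 = 155/775 = 0.20, a_31 = 193.75/775 = 0.25, a_41 = 38.75/775 = 0.05
  a_12 = 146.25/975 = 0.15, a_22 = 97.5/975 = 0.10, a_32 = 146.25/975 = 0.15, a_42 = 48.75/975 = 0.05
  a_13 = 21.25/425 = 0.05, a_23 = 85/425 = 0.20, a_33 = 0/425 = 0.00, a_43 = 0/425 = 0.00
  a_14 = 125/625 = 0.20, a_24 = 93.75/625 = 0.15, a_34 = 31.25/625 = 0.05, a_44 = 0/625 = 0.00
I − A =
  [   0.75    -0.15    -0.05    -0.20]
  [  -0.20     0.90    -0.20    -0.15]
  [  -0.25    -0.15     1.00    -0.05]
  [  -0.05    -0.05     0.00     1.00]
Compute the cofactors C_ij = (−1)^(i+j)·(3×3 minor ij) of I−A; the adjugate is their transpose:
adj(I−A) = Cᵀ =
  [ 0.862000   0.167625   0.076625   0.201375]
  [ 0.258000   0.727375   0.158375   0.168625]
  [ 0.257000   0.153250   0.627250   0.105750]
  [ 0.056000   0.044750   0.011750   0.602250]
det(I−A) = Σ_j (I−A)_1j·C_1j = (0.75)(0.862000) + (-0.15)(0.258000) + (-0.05)(0.257000) + (-0.20)(0.056000) = 0.58375
(I − A)⁻¹ = adj(I−A) / det(I−A) ≈
  [   1.4767     0.2872     0.1313     0.3450]
  [   0.4420     1.2460     0.2713     0.2889]
  [   0.4403     0.2625     1.0745     0.1812]
  [   0.0959     0.0767     0.0201     1.0317]
Δx = (I − A)⁻¹ Δd with Δd having +20 in the Packaging component and 0 elsewhere.
So Δx_2 = L_24 · (+20), where L_24 = adj(I−A)_24 / det(I−A) = 0.168625 / 0.58375.
Δx_2 = 0.168625 × (+20) / 0.58375 = 3.3725 / 0.58375 ≈ 5.78.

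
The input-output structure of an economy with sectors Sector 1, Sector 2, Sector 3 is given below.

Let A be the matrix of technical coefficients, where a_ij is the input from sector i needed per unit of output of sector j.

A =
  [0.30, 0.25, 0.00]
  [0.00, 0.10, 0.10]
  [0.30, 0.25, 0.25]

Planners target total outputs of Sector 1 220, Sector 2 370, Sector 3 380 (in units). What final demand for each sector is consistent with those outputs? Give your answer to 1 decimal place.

I − A =
  [   0.70    -0.25     0.00]
  [   0.00     0.90    -0.10]
  [  -0.30    -0.25     0.75]
d = (I − A) x:
  d_1 = (+0.70)·220 + (-0.25)·370 + (+0.00)·380 = 61.5
  d_2 = (+0.00)·220 + (+0.90)·370 + (-0.10)·380 = 295.0
  d_3 = (-0.30)·220 + (-0.25)·370 + (+0.75)·380 = 126.5

d_1 = 61.5, d_2 = 295.0, d_3 = 126.5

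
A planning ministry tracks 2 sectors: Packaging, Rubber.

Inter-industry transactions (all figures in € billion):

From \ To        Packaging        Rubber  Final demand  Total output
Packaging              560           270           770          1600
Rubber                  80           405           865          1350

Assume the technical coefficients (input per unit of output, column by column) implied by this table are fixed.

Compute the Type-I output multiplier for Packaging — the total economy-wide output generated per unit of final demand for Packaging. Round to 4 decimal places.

Technical coefficients a_ij = z_ij / X_j:
  a_11 = 560/1600 = 0.35, a_21 = 80/1600 = 0.05
  a_12 = 270/1350 = 0.20, a_22 = 405/1350 = 0.30
I − A =
  [   0.65    -0.20]
  [  -0.05     0.70]
det(I−A) = (0.65)(0.70) − (-0.20)(-0.05) = 0.4450
adj(I−A) = [[0.70, 0.20], [0.05, 0.65]]
(I − A)⁻¹ = adj(I−A) / det(I−A) ≈
  [   1.57303     0.44944]
  [   0.11236     1.46067]
The output multiplier for sector j is the column-j sum of the Leontief inverse (I − A)⁻¹ = adj(I−A) / det(I−A).
Column 1 of adj(I−A): (0.70, 0.05); det(I−A) = 0.4450.
m_1 = (0.70 + 0.05) / 0.4450 = 0.75 / 0.4450 ≈ 1.6854.

m_1 = 1.6854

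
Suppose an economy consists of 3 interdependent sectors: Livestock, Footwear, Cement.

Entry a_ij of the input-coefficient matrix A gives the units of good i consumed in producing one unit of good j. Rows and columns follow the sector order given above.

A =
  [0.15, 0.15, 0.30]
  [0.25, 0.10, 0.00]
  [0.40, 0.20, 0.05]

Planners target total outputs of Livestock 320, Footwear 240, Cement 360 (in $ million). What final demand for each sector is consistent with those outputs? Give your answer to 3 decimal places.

I − A =
  [   0.85    -0.15    -0.30]
  [  -0.25     0.90     0.00]
  [  -0.40    -0.20     0.95]
d = (I − A) x:
  d_L = (+0.85)·320 + (-0.15)·240 + (-0.30)·360 = 128.000
  d_F = (-0.25)·320 + (+0.90)·240 + (+0.00)·360 = 136.000
  d_C = (-0.40)·320 + (-0.20)·240 + (+0.95)·360 = 166.000

d_L = 128.000, d_F = 136.000, d_C = 166.000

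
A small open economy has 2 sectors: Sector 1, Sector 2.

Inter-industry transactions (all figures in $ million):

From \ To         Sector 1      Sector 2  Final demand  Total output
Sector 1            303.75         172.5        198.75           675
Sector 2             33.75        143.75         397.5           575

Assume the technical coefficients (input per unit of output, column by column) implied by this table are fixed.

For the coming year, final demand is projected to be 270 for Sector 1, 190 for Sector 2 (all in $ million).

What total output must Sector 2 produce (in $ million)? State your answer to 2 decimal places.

Technical coefficients a_ij = z_ij / X_j:
  a_11 = 303.75/675 = 0.45, a_21 = 33.75/675 = 0.05
  a_12 = 172.5/575 = 0.30, a_22 = 143.75/575 = 0.25
I − A =
  [   0.55    -0.30]
  [  -0.05     0.75]
det(I−A) = (0.55)(0.75) − (-0.30)(-0.05) = 0.3975
adj(I−A) = [[0.75, 0.30], [0.05, 0.55]]
(I − A)⁻¹ = adj(I−A) / det(I−A) ≈
  [   1.8868     0.7547]
  [   0.1258     1.3836]
x = (I − A)⁻¹ d = adj(I−A)·d / det(I−A), with det(I−A) = 0.3975:
  x_1 = (0.75·270 + 0.30·190) / 0.3975 = 259.50 / 0.3975 ≈ 652.83
  x_2 = (0.05·270 + 0.55·190) / 0.3975 = 118.00 / 0.3975 ≈ 296.86

x_2 = 296.86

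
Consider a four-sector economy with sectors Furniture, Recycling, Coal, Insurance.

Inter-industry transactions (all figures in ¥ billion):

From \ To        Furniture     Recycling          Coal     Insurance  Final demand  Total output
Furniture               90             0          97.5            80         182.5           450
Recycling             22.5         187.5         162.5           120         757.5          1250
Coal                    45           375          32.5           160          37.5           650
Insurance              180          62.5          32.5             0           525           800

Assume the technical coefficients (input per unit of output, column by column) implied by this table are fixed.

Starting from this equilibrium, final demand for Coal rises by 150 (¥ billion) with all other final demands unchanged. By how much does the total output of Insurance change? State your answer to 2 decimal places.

Technical coefficients a_ij = z_ij / X_j:
  a_FF = 90/450 = 0.20, a_RF = 22.5/450 = 0.05, a_CF = 45/450 = 0.10, a_IF = 180/450 = 0.40
  a_FR = 0/1250 = 0.00, a_RR = 187.5/1250 = 0.15, a_CR = 375/1250 = 0.30, a_IR = 62.5/1250 = 0.05
  a_FC = 97.5/650 = 0.15, a_RC = 162.5/650 = 0.25, a_CC = 32.5/650 = 0.05, a_IC = 32.5/650 = 0.05
  a_FI = 80/800 = 0.10, a_RI = 120/800 = 0.15, a_CI = 160/800 = 0.20, a_II = 0/800 = 0.00
I − A =
  [   0.80     0.00    -0.15    -0.10]
  [  -0.05     0.85    -0.25    -0.15]
  [  -0.10    -0.30     0.95    -0.20]
  [  -0.40    -0.05    -0.05     1.00]
Compute the cofactors C_ij = (−1)^(i+j)·(3×3 minor ij) of I−A; the adjugate is their transpose:
adj(I−A) = Cᵀ =
  [ 0.712125   0.052750   0.131875   0.105500]
  [ 0.149750   0.686500   0.212750   0.160500]
  [ 0.185750   0.236500   0.639750   0.182000]
  [ 0.301625   0.067250   0.095375   0.571000]
det(I−A) = Σ_j (I−A)_1j·C_1j = (0.80)(0.712125) + (0.00)(0.149750) + (-0.15)(0.185750) + (-0.10)(0.301625) = 0.511675
(I − A)⁻¹ = adj(I−A) / det(I−A) ≈
  [   1.3918     0.1031     0.2577     0.2062]
  [   0.2927     1.3417     0.4158     0.3137]
  [   0.3630     0.4622     1.2503     0.3557]
  [   0.5895     0.1314     0.1864     1.1159]
Δx = (I − A)⁻¹ Δd with Δd having +150 in the Coal component and 0 elsewhere.
So Δx_I = L_IC · (+150), where L_IC = adj(I−A)_IC / det(I−A) = 0.095375 / 0.511675.
Δx_I = 0.095375 × (+150) / 0.511675 = 14.30625 / 0.511675 ≈ 27.96.

Δx_I = 27.96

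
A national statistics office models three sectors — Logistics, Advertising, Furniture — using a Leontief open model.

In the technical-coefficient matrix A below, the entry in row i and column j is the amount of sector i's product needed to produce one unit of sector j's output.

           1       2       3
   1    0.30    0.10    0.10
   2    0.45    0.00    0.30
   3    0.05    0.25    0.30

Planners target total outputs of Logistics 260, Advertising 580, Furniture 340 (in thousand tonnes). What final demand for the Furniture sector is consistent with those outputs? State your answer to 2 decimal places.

I − A =
  [   0.70    -0.10    -0.10]
  [  -0.45     1.00    -0.30]
  [  -0.05    -0.25     0.70]
d = (I − A) x:
  d_1 = (+0.70)·260 + (-0.10)·580 + (-0.10)·340 = 90.00
  d_2 = (-0.45)·260 + (+1.00)·580 + (-0.30)·340 = 361.00
  d_3 = (-0.05)·260 + (-0.25)·580 + (+0.70)·340 = 80.00

d_3 = 80.00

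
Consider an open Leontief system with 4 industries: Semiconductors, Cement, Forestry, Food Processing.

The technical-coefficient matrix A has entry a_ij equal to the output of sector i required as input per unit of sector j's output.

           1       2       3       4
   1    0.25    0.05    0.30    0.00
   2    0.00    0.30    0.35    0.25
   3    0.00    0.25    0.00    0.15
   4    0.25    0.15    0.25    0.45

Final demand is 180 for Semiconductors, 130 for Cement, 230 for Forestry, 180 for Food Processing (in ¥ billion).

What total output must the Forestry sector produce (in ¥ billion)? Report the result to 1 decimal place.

x_3 = 615.8

I − A =
  [   0.75    -0.05    -0.30     0.00]
  [   0.00     0.70    -0.35    -0.25]
  [   0.00    -0.25     1.00    -0.15]
  [  -0.25    -0.15    -0.25     0.55]
Compute the cofactors C_ij = (−1)^(i+j)·(3×3 minor ij) of I−A; the adjugate is their transpose:
adj(I−A) = Cᵀ =
  [ 0.249625   0.073625   0.117000   0.065375]
  [ 0.075625   0.373125   0.210000   0.226875]
  [ 0.041875   0.121875   0.257500   0.125625]
  [ 0.153125   0.190625   0.227500   0.459375]
det(I−A) = Σ_j (I−A)_1j·C_1j = (0.75)(0.249625) + (-0.05)(0.075625) + (-0.30)(0.041875) + (0.00)(0.153125) = 0.170875
(I − A)⁻¹ = adj(I−A) / det(I−A) ≈
  [   1.4609     0.4309     0.6847     0.3826]
  [   0.4426     2.1836     1.2290     1.3277]
  [   0.2451     0.7132     1.5069     0.7352]
  [   0.8961     1.1156     1.3314     2.6884]
x = (I − A)⁻¹ d = adj(I−A)·d / det(I−A), with det(I−A) = 0.170875:
  x_1 = (0.249625·180 + 0.073625·130 + 0.117000·230 + 0.065375·180) / 0.170875 = 93.18125 / 0.170875 ≈ 545.3
  x_2 = (0.075625·180 + 0.373125·130 + 0.210000·230 + 0.226875·180) / 0.170875 = 151.25625 / 0.170875 ≈ 885.2
  x_3 = (0.041875·180 + 0.121875·130 + 0.257500·230 + 0.125625·180) / 0.170875 = 105.21875 / 0.170875 ≈ 615.8
  x_4 = (0.153125·180 + 0.190625·130 + 0.227500·230 + 0.459375·180) / 0.170875 = 187.35625 / 0.170875 ≈ 1096.5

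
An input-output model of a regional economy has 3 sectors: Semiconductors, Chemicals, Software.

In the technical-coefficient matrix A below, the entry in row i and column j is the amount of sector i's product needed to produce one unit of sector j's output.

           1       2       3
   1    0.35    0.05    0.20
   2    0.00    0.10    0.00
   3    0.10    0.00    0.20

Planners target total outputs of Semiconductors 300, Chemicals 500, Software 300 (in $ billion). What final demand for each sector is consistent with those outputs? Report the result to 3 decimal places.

I − A =
  [   0.65    -0.05    -0.20]
  [   0.00     0.90     0.00]
  [  -0.10     0.00     0.80]
d = (I − A) x:
  d_1 = (+0.65)·300 + (-0.05)·500 + (-0.20)·300 = 110.000
  d_2 = (+0.00)·300 + (+0.90)·500 + (+0.00)·300 = 450.000
  d_3 = (-0.10)·300 + (+0.00)·500 + (+0.80)·300 = 210.000

d_1 = 110.000, d_2 = 450.000, d_3 = 210.000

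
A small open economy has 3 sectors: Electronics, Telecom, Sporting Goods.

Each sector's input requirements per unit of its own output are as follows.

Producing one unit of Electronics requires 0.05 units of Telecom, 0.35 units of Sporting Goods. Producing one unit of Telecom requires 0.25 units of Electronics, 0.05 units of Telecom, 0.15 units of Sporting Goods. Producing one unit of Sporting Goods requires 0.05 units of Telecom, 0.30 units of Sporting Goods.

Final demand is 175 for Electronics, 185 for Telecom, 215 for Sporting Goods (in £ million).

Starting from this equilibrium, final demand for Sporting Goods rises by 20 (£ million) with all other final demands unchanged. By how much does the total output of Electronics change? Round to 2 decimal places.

Δx_1 = 0.39

I − A =
  [   1.00    -0.25     0.00]
  [  -0.05     0.95    -0.05]
  [  -0.35    -0.15     0.70]
Cofactors of I−A, C_ij = (−1)^(i+j)·(minor ij) (rows/columns in the sector order above):
  C_11 = (0.95)(0.70) − (-0.05)(-0.15) = 0.6575
  C_12 = −[(-0.05)(0.70) − (-0.05)(-0.35)] = 0.0525
  C_13 = (-0.05)(-0.15) − (0.95)(-0.35) = 0.3400
  C_21 = −[(-0.25)(0.70) − (0.00)(-0.15)] = 0.1750
  C_22 = (1.00)(0.70) − (0.00)(-0.35) = 0.7000
  C_23 = −[(1.00)(-0.15) − (-0.25)(-0.35)] = 0.2375
  C_31 = (-0.25)(-0.05) − (0.00)(0.95) = 0.0125
  C_32 = −[(1.00)(-0.05) − (0.00)(-0.05)] = 0.0500
  C_33 = (1.00)(0.95) − (-0.25)(-0.05) = 0.9375
det(I−A) = Σ_j (I−A)_1j·C_1j = (1.00)(0.6575) + (-0.25)(0.0525) + (0.00)(0.3400) = 0.644375
adj(I−A) = Cᵀ =
  [ 0.6575   0.1750   0.0125]
  [ 0.0525   0.7000   0.0500]
  [ 0.3400   0.2375   0.9375]
(I − A)⁻¹ = adj(I−A) / det(I−A) ≈
  [   1.0204     0.2716     0.0194]
  [   0.0815     1.0863     0.0776]
  [   0.5276     0.3686     1.4549]
Δx = (I − A)⁻¹ Δd with Δd having +20 in the Sporting Goods component and 0 elsewhere.
So Δx_1 = L_13 · (+20), where L_13 = adj(I−A)_13 / det(I−A) = 0.0125 / 0.644375.
Δx_1 = 0.0125 × (+20) / 0.644375 = 0.25 / 0.644375 ≈ 0.39.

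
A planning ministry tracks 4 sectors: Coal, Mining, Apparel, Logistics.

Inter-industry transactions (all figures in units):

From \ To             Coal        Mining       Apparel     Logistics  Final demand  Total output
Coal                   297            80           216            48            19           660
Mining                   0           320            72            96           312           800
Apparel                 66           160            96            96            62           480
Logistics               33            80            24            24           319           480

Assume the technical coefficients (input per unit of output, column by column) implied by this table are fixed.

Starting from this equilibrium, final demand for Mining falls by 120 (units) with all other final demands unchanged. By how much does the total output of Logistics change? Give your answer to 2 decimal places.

Δx_4 = -34.70

Technical coefficients a_ij = z_ij / X_j:
  a_11 = 297/660 = 0.45, a_21 = 0/660 = 0.00, a_31 = 66/660 = 0.10, a_41 = 33/660 = 0.05
  a_12 = 80/800 = 0.10, a_22 = 320/800 = 0.40, a_32 = 160/800 = 0.20, a_42 = 80/800 = 0.10
  a_13 = 216/480 = 0.45, a_23 = 72/480 = 0.15, a_33 = 96/480 = 0.20, a_43 = 24/480 = 0.05
  a_14 = 48/480 = 0.10, a_24 = 96/480 = 0.20, a_34 = 96/480 = 0.20, a_44 = 24/480 = 0.05
I − A =
  [   0.55    -0.10    -0.45    -0.10]
  [   0.00     0.60    -0.15    -0.20]
  [  -0.10    -0.20     0.80    -0.20]
  [  -0.05    -0.10    -0.05     0.95]
Compute the cofactors C_ij = (−1)^(i+j)·(3×3 minor ij) of I−A; the adjugate is their transpose:
adj(I−A) = Cᵀ =
  [ 0.400500   0.178500   0.267250   0.136000]
  [ 0.024750   0.360750   0.087625   0.097000]
  [ 0.063000   0.126000   0.298500   0.096000]
  [ 0.027000   0.054000   0.039000   0.219000]
det(I−A) = Σ_j (I−A)_1j·C_1j = (0.55)(0.400500) + (-0.10)(0.024750) + (-0.45)(0.063000) + (-0.10)(0.027000) = 0.18675
(I − A)⁻¹ = adj(I−A) / det(I−A) ≈
  [   2.1446     0.9558     1.4311     0.7282]
  [   0.1325     1.9317     0.4692     0.5194]
  [   0.3373     0.6747     1.5984     0.5141]
  [   0.1446     0.2892     0.2088     1.1727]
Δx = (I − A)⁻¹ Δd with Δd having -120 in the Mining component and 0 elsewhere.
So Δx_4 = L_42 · (-120), where L_42 = adj(I−A)_42 / det(I−A) = 0.054000 / 0.18675.
Δx_4 = 0.054000 × (-120) / 0.18675 = -6.48 / 0.18675 ≈ -34.70.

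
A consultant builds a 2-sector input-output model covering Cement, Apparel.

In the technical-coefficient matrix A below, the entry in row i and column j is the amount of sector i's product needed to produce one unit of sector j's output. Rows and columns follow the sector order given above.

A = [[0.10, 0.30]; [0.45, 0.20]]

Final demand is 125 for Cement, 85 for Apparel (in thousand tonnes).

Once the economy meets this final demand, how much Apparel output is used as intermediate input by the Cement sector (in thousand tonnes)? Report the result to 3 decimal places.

I − A =
  [   0.90    -0.30]
  [  -0.45     0.80]
det(I−A) = (0.90)(0.80) − (-0.30)(-0.45) = 0.5850
adj(I−A) = [[0.80, 0.30], [0.45, 0.90]]
(I − A)⁻¹ = adj(I−A) / det(I−A) ≈
  [   1.3675     0.5128]
  [   0.7692     1.5385]
First solve x = (I − A)⁻¹ d = adj(I−A)·d / det(I−A); in particular x_1 = (0.80·125 + 0.30·85) / 0.5850 = 125.50 / 0.5850 ≈ 214.52991.
Intermediate flow from 2 to 1: z_21 = a_21 · x_1 = 0.45 × 125.50 / 0.5850 = 56.475 / 0.5850 ≈ 96.538.

z_21 = 96.538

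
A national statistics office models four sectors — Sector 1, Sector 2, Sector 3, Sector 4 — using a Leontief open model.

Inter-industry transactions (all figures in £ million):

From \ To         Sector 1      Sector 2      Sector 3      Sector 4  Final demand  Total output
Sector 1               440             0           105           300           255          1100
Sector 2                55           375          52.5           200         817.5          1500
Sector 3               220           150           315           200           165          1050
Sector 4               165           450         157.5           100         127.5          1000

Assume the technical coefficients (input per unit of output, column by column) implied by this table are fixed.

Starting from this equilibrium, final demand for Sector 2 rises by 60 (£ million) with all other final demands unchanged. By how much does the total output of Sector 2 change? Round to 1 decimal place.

Technical coefficients a_ij = z_ij / X_j:
  a_11 = 440/1100 = 0.40, a_21 = 55/1100 = 0.05, a_31 = 220/1100 = 0.20, a_41 = 165/1100 = 0.15
  a_12 = 0/1500 = 0.00, a_22 = 375/1500 = 0.25, a_32 = 150/1500 = 0.10, a_42 = 450/1500 = 0.30
  a_13 = 105/1050 = 0.10, a_23 = 52.5/1050 = 0.05, a_33 = 315/1050 = 0.30, a_43 = 157.5/1050 = 0.15
  a_14 = 300/1000 = 0.30, a_24 = 200/1000 = 0.20, a_34 = 200/1000 = 0.20, a_44 = 100/1000 = 0.10
I − A =
  [   0.60     0.00    -0.10    -0.30]
  [  -0.05     0.75    -0.05    -0.20]
  [  -0.20    -0.10     0.70    -0.20]
  [  -0.15    -0.30    -0.15     0.90]
Compute the cofactors C_ij = (−1)^(i+j)·(3×3 minor ij) of I−A; the adjugate is their transpose:
adj(I−A) = Cᵀ =
  [ 0.39750   0.08250   0.09975   0.17300]
  [ 0.06750   0.29850   0.05250   0.10050]
  [ 0.15600   0.10350   0.33075   0.14850]
  [ 0.11475   0.13050   0.08925   0.29650]
det(I−A) = Σ_j (I−A)_1j·C_1j = (0.60)(0.39750) + (0.00)(0.06750) + (-0.10)(0.15600) + (-0.30)(0.11475) = 0.188475
(I − A)⁻¹ = adj(I−A) / det(I−A) ≈
  [   2.1090     0.4377     0.5292     0.9179]
  [   0.3581     1.5838     0.2786     0.5332]
  [   0.8277     0.5491     1.7549     0.7879]
  [   0.6088     0.6924     0.4735     1.5732]
Δx = (I − A)⁻¹ Δd with Δd having +60 in the Sector 2 component and 0 elsewhere.
So Δx_2 = L_22 · (+60), where L_22 = adj(I−A)_22 / det(I−A) = 0.29850 / 0.188475.
Δx_2 = 0.29850 × (+60) / 0.188475 = 17.91 / 0.188475 ≈ 95.0.

Δx_2 = 95.0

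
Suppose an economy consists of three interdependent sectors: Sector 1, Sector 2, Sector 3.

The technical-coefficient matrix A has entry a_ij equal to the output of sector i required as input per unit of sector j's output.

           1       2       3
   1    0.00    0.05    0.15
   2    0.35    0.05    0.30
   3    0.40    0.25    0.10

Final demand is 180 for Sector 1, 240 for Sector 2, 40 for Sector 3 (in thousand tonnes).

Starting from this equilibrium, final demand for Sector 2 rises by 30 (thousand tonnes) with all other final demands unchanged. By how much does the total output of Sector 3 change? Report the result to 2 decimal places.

Δx_3 = 11.77

I − A =
  [   1.00    -0.05    -0.15]
  [  -0.35     0.95    -0.30]
  [  -0.40    -0.25     0.90]
Cofactors of I−A, C_ij = (−1)^(i+j)·(minor ij) (rows/columns in the sector order above):
  C_11 = (0.95)(0.90) − (-0.30)(-0.25) = 0.7800
  C_12 = −[(-0.35)(0.90) − (-0.30)(-0.40)] = 0.4350
  C_13 = (-0.35)(-0.25) − (0.95)(-0.40) = 0.4675
  C_21 = −[(-0.05)(0.90) − (-0.15)(-0.25)] = 0.0825
  C_22 = (1.00)(0.90) − (-0.15)(-0.40) = 0.8400
  C_23 = −[(1.00)(-0.25) − (-0.05)(-0.40)] = 0.2700
  C_31 = (-0.05)(-0.30) − (-0.15)(0.95) = 0.1575
  C_32 = −[(1.00)(-0.30) − (-0.15)(-0.35)] = 0.3525
  C_33 = (1.00)(0.95) − (-0.05)(-0.35) = 0.9325
det(I−A) = Σ_j (I−A)_1j·C_1j = (1.00)(0.7800) + (-0.05)(0.4350) + (-0.15)(0.4675) = 0.688125
adj(I−A) = Cᵀ =
  [ 0.7800   0.0825   0.1575]
  [ 0.4350   0.8400   0.3525]
  [ 0.4675   0.2700   0.9325]
(I − A)⁻¹ = adj(I−A) / det(I−A) ≈
  [   1.1335     0.1199     0.2289]
  [   0.6322     1.2207     0.5123]
  [   0.6794     0.3924     1.3551]
Δx = (I − A)⁻¹ Δd with Δd having +30 in the Sector 2 component and 0 elsewhere.
So Δx_3 = L_32 · (+30), where L_32 = adj(I−A)_32 / det(I−A) = 0.2700 / 0.688125.
Δx_3 = 0.2700 × (+30) / 0.688125 = 8.10 / 0.688125 ≈ 11.77.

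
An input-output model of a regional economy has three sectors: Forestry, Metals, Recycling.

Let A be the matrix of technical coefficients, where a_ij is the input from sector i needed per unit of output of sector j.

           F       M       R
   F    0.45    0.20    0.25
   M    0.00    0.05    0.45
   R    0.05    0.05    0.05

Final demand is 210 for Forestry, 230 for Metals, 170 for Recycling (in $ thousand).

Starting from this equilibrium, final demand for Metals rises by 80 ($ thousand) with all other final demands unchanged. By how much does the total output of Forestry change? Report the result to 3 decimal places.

I − A =
  [   0.55    -0.20    -0.25]
  [   0.00     0.95    -0.45]
  [  -0.05    -0.05     0.95]
Cofactors of I−A, C_ij = (−1)^(i+j)·(minor ij) (rows/columns in the sector order above):
  C_11 = (0.95)(0.95) − (-0.45)(-0.05) = 0.8800
  C_12 = −[(0.00)(0.95) − (-0.45)(-0.05)] = 0.0225
  C_13 = (0.00)(-0.05) − (0.95)(-0.05) = 0.0475
  C_21 = −[(-0.20)(0.95) − (-0.25)(-0.05)] = 0.2025
  C_22 = (0.55)(0.95) − (-0.25)(-0.05) = 0.5100
  C_23 = −[(0.55)(-0.05) − (-0.20)(-0.05)] = 0.0375
  C_31 = (-0.20)(-0.45) − (-0.25)(0.95) = 0.3275
  C_32 = −[(0.55)(-0.45) − (-0.25)(0.00)] = 0.2475
  C_33 = (0.55)(0.95) − (-0.20)(0.00) = 0.5225
det(I−A) = Σ_j (I−A)_1j·C_1j = (0.55)(0.8800) + (-0.20)(0.0225) + (-0.25)(0.0475) = 0.467625
adj(I−A) = Cᵀ =
  [ 0.8800   0.2025   0.3275]
  [ 0.0225   0.5100   0.2475]
  [ 0.0475   0.0375   0.5225]
(I − A)⁻¹ = adj(I−A) / det(I−A) ≈
  [   1.8818     0.4330     0.7003]
  [   0.0481     1.0906     0.5293]
  [   0.1016     0.0802     1.1173]
Δx = (I − A)⁻¹ Δd with Δd having +80 in the Metals component and 0 elsewhere.
So Δx_F = L_FM · (+80), where L_FM = adj(I−A)_FM / det(I−A) = 0.2025 / 0.467625.
Δx_F = 0.2025 × (+80) / 0.467625 = 16.20 / 0.467625 ≈ 34.643.

Δx_F = 34.643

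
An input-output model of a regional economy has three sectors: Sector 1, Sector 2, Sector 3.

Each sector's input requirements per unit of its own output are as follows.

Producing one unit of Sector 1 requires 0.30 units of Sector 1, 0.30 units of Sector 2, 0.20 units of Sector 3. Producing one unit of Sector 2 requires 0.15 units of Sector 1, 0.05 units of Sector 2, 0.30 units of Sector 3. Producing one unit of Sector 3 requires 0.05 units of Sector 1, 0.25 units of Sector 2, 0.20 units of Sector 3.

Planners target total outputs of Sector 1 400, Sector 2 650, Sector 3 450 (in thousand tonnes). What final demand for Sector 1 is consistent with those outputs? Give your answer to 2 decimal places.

d_1 = 160.00

I − A =
  [   0.70    -0.15    -0.05]
  [  -0.30     0.95    -0.25]
  [  -0.20    -0.30     0.80]
d = (I − A) x:
  d_1 = (+0.70)·400 + (-0.15)·650 + (-0.05)·450 = 160.00
  d_2 = (-0.30)·400 + (+0.95)·650 + (-0.25)·450 = 385.00
  d_3 = (-0.20)·400 + (-0.30)·650 + (+0.80)·450 = 85.00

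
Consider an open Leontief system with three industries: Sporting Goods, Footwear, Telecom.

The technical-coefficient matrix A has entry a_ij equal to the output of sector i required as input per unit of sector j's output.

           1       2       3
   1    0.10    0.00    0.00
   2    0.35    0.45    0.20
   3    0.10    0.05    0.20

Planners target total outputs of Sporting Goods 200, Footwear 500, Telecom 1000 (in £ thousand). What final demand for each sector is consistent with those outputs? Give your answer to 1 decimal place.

d_1 = 180.0, d_2 = 5.0, d_3 = 755.0

I − A =
  [   0.90     0.00     0.00]
  [  -0.35     0.55    -0.20]
  [  -0.10    -0.05     0.80]
d = (I − A) x:
  d_1 = (+0.90)·200 + (+0.00)·500 + (+0.00)·1000 = 180.0
  d_2 = (-0.35)·200 + (+0.55)·500 + (-0.20)·1000 = 5.0
  d_3 = (-0.10)·200 + (-0.05)·500 + (+0.80)·1000 = 755.0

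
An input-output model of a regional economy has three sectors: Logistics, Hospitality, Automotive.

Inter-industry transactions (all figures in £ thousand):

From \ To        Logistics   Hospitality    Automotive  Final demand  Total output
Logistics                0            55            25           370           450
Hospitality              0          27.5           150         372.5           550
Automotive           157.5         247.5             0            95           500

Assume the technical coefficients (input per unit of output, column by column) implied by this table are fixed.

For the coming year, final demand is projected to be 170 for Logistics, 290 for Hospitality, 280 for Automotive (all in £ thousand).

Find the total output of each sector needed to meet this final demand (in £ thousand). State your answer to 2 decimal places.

Technical coefficients a_ij = z_ij / X_j:
  a_11 = 0/450 = 0.00, a_21 = 0/450 = 0.00, a_31 = 157.5/450 = 0.35
  a_12 = 55/550 = 0.10, a_22 = 27.5/550 = 0.05, a_32 = 247.5/550 = 0.45
  a_13 = 25/500 = 0.05, a_23 = 150/500 = 0.30, a_33 = 0/500 = 0.00
I − A =
  [   1.00    -0.10    -0.05]
  [   0.00     0.95    -0.30]
  [  -0.35    -0.45     1.00]
Cofactors of I−A, C_ij = (−1)^(i+j)·(minor ij) (rows/columns in the sector order above):
  C_11 = (0.95)(1.00) − (-0.30)(-0.45) = 0.8150
  C_12 = −[(0.00)(1.00) − (-0.30)(-0.35)] = 0.1050
  C_13 = (0.00)(-0.45) − (0.95)(-0.35) = 0.3325
  C_21 = −[(-0.10)(1.00) − (-0.05)(-0.45)] = 0.1225
  C_22 = (1.00)(1.00) − (-0.05)(-0.35) = 0.9825
  C_23 = −[(1.00)(-0.45) − (-0.10)(-0.35)] = 0.4850
  C_31 = (-0.10)(-0.30) − (-0.05)(0.95) = 0.0775
  C_32 = −[(1.00)(-0.30) − (-0.05)(0.00)] = 0.3000
  C_33 = (1.00)(0.95) − (-0.10)(0.00) = 0.9500
det(I−A) = Σ_j (I−A)_1j·C_1j = (1.00)(0.8150) + (-0.10)(0.1050) + (-0.05)(0.3325) = 0.787875
adj(I−A) = Cᵀ =
  [ 0.8150   0.1225   0.0775]
  [ 0.1050   0.9825   0.3000]
  [ 0.3325   0.4850   0.9500]
(I − A)⁻¹ = adj(I−A) / det(I−A) ≈
  [   1.0344     0.1555     0.0984]
  [   0.1333     1.2470     0.3808]
  [   0.4220     0.6156     1.2058]
x = (I − A)⁻¹ d = adj(I−A)·d / det(I−A), with det(I−A) = 0.787875:
  x_1 = (0.8150·170 + 0.1225·290 + 0.0775·280) / 0.787875 = 195.775 / 0.787875 ≈ 248.48
  x_2 = (0.1050·170 + 0.9825·290 + 0.3000·280) / 0.787875 = 386.775 / 0.787875 ≈ 490.91
  x_3 = (0.3325·170 + 0.4850·290 + 0.9500·280) / 0.787875 = 463.175 / 0.787875 ≈ 587.88

x_1 = 248.48, x_2 = 490.91, x_3 = 587.88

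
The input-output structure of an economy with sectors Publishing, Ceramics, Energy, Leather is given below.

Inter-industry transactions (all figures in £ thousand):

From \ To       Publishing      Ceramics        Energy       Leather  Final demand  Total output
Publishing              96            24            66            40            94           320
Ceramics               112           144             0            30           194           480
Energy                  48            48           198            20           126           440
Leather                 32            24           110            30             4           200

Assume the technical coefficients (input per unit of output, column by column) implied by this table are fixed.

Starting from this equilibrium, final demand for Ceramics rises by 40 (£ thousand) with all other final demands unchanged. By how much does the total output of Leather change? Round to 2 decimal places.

Δx_L = 10.00

Technical coefficients a_ij = z_ij / X_j:
  a_PP = 96/320 = 0.30, a_CP = 112/320 = 0.35, a_EP = 48/320 = 0.15, a_LP = 32/320 = 0.10
  a_PC = 24/480 = 0.05, a_CC = 144/480 = 0.30, a_EC = 48/480 = 0.10, a_LC = 24/480 = 0.05
  a_PE = 66/440 = 0.15, a_CE = 0/440 = 0.00, a_EE = 198/440 = 0.45, a_LE = 110/440 = 0.25
  a_PL = 40/200 = 0.20, a_CL = 30/200 = 0.15, a_EL = 20/200 = 0.10, a_LL = 30/200 = 0.15
I − A =
  [   0.70    -0.05    -0.15    -0.20]
  [  -0.35     0.70     0.00    -0.15]
  [  -0.15    -0.10     0.55    -0.10]
  [  -0.10    -0.05    -0.25     0.85]
Compute the cofactors C_ij = (−1)^(i+j)·(3×3 minor ij) of I−A; the adjugate is their transpose:
adj(I−A) = Cᵀ =
  [ 0.301875   0.046125   0.125000   0.093875]
  [ 0.168750   0.270625   0.090625   0.098125]
  [ 0.128125   0.069375   0.378125   0.086875]
  [ 0.083125   0.041750   0.131250   0.238875]
det(I−A) = Σ_j (I−A)_1j·C_1j = (0.70)(0.301875) + (-0.05)(0.168750) + (-0.15)(0.128125) + (-0.20)(0.083125) = 0.16703125
(I − A)⁻¹ = adj(I−A) / det(I−A) ≈
  [   1.8073     0.2761     0.7484     0.5620]
  [   1.0103     1.6202     0.5426     0.5875]
  [   0.7671     0.4153     2.2638     0.5201]
  [   0.4977     0.2500     0.7858     1.4301]
Δx = (I − A)⁻¹ Δd with Δd having +40 in the Ceramics component and 0 elsewhere.
So Δx_L = L_LC · (+40), where L_LC = adj(I−A)_LC / det(I−A) = 0.041750 / 0.16703125.
Δx_L = 0.041750 × (+40) / 0.16703125 = 1.67 / 0.16703125 ≈ 10.00.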